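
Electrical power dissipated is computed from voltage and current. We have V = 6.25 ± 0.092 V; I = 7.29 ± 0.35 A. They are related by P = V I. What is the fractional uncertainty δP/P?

0.0502

For a monomial P ∝ V, I, fractional errors add in quadrature:
  (1·δV/V)² = (1×0.0147)² = 0.000217;  (1·δI/I)² = (1×0.0480)² = 0.00231
δP/P = √(0.00252) = 0.0502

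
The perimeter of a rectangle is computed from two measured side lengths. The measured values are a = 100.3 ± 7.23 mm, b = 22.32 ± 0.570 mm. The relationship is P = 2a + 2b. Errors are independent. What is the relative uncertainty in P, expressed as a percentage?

Sums and differences: (δP)² = Σ (cᵢ δxᵢ)².
  (2·δa)² = 209;  (2·δb)² = 1.30
δP = √(210) = 14.5 mm
P = 245.2 mm, so δP/P = 14.5/245.2 = 0.0591.

5.91%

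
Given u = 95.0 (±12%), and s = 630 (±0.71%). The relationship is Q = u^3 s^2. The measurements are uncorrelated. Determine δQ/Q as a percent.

For a monomial Q ∝ u^3, s^2, fractional errors add in quadrature:
  (3·δu/u)² = (3×0.120)² = 0.130;  (2·δs/s)² = (2×0.00710)² = 0.000202
δQ/Q = √(0.130) = 0.360

36.0%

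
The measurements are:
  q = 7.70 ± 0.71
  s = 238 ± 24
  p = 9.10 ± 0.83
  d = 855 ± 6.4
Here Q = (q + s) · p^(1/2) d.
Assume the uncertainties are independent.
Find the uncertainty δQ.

Let u = q + s = 246. δu = √(δq² + δs²) = √(0.504 + 576) = 24.0, so δu/u = 0.0977.
Q is then a monomial in u, p, d:
δQ/Q = √((δu/u)² + (½·δp/p)² + (1·δd/d)²) = √(0.00955 + 0.00208 + 5.6e-05) = 0.108
Q = 6.34e+05, so δQ = 0.108 × 6.34e+05 = 68500.

68500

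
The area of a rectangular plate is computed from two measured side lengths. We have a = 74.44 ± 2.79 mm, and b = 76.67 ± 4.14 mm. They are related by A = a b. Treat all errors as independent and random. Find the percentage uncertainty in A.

6.57%

A is a product of powers, so relative uncertainties combine in quadrature:
  (1·δa/a)² = (1×0.0375)² = 0.00140;  (1·δb/b)² = (1×0.0540)² = 0.00292
δA/A = √(0.00432) = 0.0657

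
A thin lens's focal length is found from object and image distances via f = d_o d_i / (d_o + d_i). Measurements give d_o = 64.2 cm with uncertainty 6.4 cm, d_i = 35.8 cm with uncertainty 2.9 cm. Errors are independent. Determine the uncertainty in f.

1.45 cm

∂f/∂d_o = (d_i/(d_o+d_i))² = 0.128;  ∂f/∂d_i = (d_o/(d_o+d_i))² = 0.412
δf = √((∂f/∂d_o · δd_o)² + (∂f/∂d_i · δd_i)²) = √(0.673 + 1.43) = 1.45 cm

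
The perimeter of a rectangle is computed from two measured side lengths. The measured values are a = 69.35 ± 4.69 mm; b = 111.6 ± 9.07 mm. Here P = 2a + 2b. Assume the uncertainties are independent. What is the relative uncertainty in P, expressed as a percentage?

5.64%

Each term contributes (cᵢ δxᵢ)² to (δP)²:
  (2·δa)² = 88.0;  (2·δb)² = 329
δP = √(417) = 20.4 mm
P = 361.9 mm, so δP/P = 20.4/361.9 = 0.0564.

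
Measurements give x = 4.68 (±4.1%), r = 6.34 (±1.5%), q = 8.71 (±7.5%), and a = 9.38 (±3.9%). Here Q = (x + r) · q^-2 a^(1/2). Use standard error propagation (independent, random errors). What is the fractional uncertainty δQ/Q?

0.153

Let u = x + r = 11.0. δu = √(δx² + δr²) = √(0.0368 + 0.00904) = 0.214, so δu/u = 0.0194.
Q is then a monomial in u, q, a:
δQ/Q = √((δu/u)² + (-2·δq/q)² + (½·δa/a)²) = √(0.000378 + 0.0225 + 0.000380) = 0.153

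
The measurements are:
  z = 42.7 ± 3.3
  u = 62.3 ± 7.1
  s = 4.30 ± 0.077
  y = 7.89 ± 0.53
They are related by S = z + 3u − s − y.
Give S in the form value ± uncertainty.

Absolute uncertainties add in quadrature for a linear combination:
  (δz)² = 10.9;  (3·δu)² = 454;  (δs)² = 0.00593;  (δy)² = 0.281
δS = √(465) = 21.6
S = 217.

217 ± 21.6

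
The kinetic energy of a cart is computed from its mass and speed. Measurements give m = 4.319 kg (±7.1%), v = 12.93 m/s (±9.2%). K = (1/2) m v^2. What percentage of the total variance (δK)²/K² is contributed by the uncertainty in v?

87.0%

(δK/K)² = (1·δm/m)² + (2·δv/v)²
  m term: (1×0.0710)² = 0.00504
  v term: (2×0.0920)² = 0.0339
Total = 0.0389. Share from v = 0.0339/0.0389 = 0.870.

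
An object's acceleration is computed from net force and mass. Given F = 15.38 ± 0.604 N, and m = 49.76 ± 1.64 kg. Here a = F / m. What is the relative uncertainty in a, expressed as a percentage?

Each factor contributes (exponent × relative error)² to (δa/a)²:
  (1·δF/F)² = (1×0.0393)² = 0.00154;  (-1·δm/m)² = (-1×0.0330)² = 0.00109
δa/a = √(0.00263) = 0.0513

5.13%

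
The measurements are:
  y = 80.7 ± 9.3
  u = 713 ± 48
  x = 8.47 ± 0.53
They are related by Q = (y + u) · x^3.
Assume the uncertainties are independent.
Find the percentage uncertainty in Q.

19.8%

Let w = y + u = 794. δw = √(δy² + δu²) = √(86.5 + 2300) = 48.9, so δw/w = 0.0616.
Q is then a monomial in w, x:
δQ/Q = √((δw/w)² + (3·δx/x)²) = √(0.00379 + 0.0352) = 0.198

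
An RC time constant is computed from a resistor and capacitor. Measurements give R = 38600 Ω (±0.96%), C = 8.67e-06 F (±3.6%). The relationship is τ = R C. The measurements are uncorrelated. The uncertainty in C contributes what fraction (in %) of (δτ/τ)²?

(δτ/τ)² = (1·δR/R)² + (1·δC/C)²
  R term: (1×0.00960)² = 9.22e-05
  C term: (1×0.0360)² = 0.00130
Total = 0.00139. Share from C = 0.00130/0.00139 = 0.934.

93.4%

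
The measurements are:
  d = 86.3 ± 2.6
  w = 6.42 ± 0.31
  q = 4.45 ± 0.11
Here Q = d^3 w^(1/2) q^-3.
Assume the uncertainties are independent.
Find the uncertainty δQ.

Each factor contributes (exponent × relative error)² to (δQ/Q)²:
  (3·δd/d)² = (3×0.0301)² = 0.00817;  (½·δw/w)² = (0.5×0.0483)² = 0.000583;  (-3·δq/q)² = (-3×0.0247)² = 0.00550
δQ/Q = √(0.0143) = 0.119
Q = 18500, so δQ = 0.119 × 18500 = 2210.

2210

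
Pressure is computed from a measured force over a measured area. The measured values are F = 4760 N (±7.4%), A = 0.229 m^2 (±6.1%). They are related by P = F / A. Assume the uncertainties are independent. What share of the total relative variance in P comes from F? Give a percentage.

59.5%

(δP/P)² = (1·δF/F)² + (-1·δA/A)²
  F term: (1×0.0740)² = 0.00548
  A term: (-1×0.0610)² = 0.00372
Total = 0.00920. Share from F = 0.00548/0.00920 = 0.595.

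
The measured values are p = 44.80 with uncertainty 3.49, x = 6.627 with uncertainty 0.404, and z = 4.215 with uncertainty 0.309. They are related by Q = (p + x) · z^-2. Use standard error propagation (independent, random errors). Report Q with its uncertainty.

2.895 ± 0.468

Let u = p + x = 51.43. δu = √(δp² + δx²) = √(12.2 + 0.163) = 3.51, so δu/u = 0.0683.
Q is then a monomial in u, z:
δQ/Q = √((δu/u)² + (-2·δz/z)²) = √(0.00467 + 0.0215) = 0.162
Q = 2.895, so δQ = 0.162 × 2.895 = 0.468.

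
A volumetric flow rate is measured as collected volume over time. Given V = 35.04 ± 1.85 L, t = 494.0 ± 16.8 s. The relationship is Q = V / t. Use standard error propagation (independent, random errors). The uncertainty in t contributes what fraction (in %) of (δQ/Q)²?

(δQ/Q)² = (1·δV/V)² + (-1·δt/t)²
  V term: (1×0.0528)² = 0.00279
  t term: (-1×0.0340)² = 0.00116
Total = 0.00394. Share from t = 0.00116/0.00394 = 0.293.

29.3%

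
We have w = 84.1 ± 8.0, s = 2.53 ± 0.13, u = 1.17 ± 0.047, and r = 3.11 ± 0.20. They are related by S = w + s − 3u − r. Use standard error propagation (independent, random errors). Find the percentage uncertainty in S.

10.0%

Sums and differences: (δS)² = Σ (cᵢ δxᵢ)².
  (δw)² = 64.0;  (δs)² = 0.0169;  (3·δu)² = 0.0199;  (δr)² = 0.0400
δS = √(64.1) = 8.00
S = 80.0, so δS/S = 8.00/80.0 = 0.100.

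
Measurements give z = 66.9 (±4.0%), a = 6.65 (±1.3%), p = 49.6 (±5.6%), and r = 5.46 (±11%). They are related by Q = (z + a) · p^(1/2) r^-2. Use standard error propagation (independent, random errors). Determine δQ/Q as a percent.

22.5%

Let u = z + a = 73.6. δu = √(δz² + δa²) = √(7.16 + 0.00747) = 2.68, so δu/u = 0.0364.
Q is then a monomial in u, p, r:
δQ/Q = √((δu/u)² + (½·δp/p)² + (-2·δr/r)²) = √(0.00133 + 0.000784 + 0.0484) = 0.225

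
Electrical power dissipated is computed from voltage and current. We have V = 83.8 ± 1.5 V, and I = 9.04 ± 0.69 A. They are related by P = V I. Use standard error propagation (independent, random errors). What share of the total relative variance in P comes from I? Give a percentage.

(δP/P)² = (1·δV/V)² + (1·δI/I)²
  V term: (1×0.0179)² = 0.000320
  I term: (1×0.0763)² = 0.00583
Total = 0.00615. Share from I = 0.00583/0.00615 = 0.948.

94.8%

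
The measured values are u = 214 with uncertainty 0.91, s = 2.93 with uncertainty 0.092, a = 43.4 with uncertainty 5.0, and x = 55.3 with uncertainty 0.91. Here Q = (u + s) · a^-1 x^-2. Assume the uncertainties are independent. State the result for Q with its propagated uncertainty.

0.00163 ± 0.000196

Let w = u + s = 217. δw = √(δu² + δs²) = √(0.828 + 0.00846) = 0.915, so δw/w = 0.00422.
Q is then a monomial in w, a, x:
δQ/Q = √((δw/w)² + (-1·δa/a)² + (-2·δx/x)²) = √(1.78e-05 + 0.0133 + 0.00108) = 0.120
Q = 0.00163, so δQ = 0.120 × 0.00163 = 0.000196.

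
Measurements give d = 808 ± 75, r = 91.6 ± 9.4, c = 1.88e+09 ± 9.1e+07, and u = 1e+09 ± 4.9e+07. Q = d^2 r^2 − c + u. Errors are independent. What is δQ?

Let p = d^2·r^2 = 5.48e+09. δp/p = √((2·δd/d)² + (2·δr/r)²) = √(0.0345 + 0.0421) = 0.277, so δp = 1.52e+09.
Q = p − c + u: δQ = √(δp² + δc² + δu²) = √(2.3e+18 + 8.28e+15 + 2.4e+15) = 1.52e+09

1.52e+09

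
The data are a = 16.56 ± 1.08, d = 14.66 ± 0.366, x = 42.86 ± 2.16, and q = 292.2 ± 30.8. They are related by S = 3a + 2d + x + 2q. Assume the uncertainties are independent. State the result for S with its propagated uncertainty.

Absolute uncertainties add in quadrature for a linear combination:
  (3·δa)² = 10.5;  (2·δd)² = 0.536;  (δx)² = 4.67;  (2·δq)² = 3790
δS = √(3810) = 61.7
S = 706.3.

706.3 ± 61.7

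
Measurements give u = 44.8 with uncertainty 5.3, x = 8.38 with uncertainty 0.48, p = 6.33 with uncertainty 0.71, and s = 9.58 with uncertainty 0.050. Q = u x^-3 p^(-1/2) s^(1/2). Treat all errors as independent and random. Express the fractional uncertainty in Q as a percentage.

21.6%

Relative error in a monomial: (δQ/Q)² = Σ (nᵢ · δxᵢ/xᵢ)².
  (1·δu/u)² = (1×0.118)² = 0.0140;  (-3·δx/x)² = (-3×0.0573)² = 0.0295;  (−½·δp/p)² = (-0.5×0.112)² = 0.00315;  (½·δs/s)² = (0.5×0.00522)² = 6.81e-06
δQ/Q = √(0.0467) = 0.216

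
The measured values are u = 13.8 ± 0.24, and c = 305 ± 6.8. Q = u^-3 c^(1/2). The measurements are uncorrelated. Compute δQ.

Each factor contributes (exponent × relative error)² to (δQ/Q)²:
  (-3·δu/u)² = (-3×0.0174)² = 0.00272;  (½·δc/c)² = (0.5×0.0223)² = 0.000124
δQ/Q = √(0.00285) = 0.0534
Q = 0.00665, so δQ = 0.0534 × 0.00665 = 0.000355.

0.000355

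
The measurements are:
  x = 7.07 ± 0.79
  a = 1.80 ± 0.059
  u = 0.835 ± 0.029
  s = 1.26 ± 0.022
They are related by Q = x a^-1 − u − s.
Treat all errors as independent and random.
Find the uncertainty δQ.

Let p = x·a^-1 = 3.93. δp/p = √((1·δx/x)² + (-1·δa/a)²) = √(0.0125 + 0.00107) = 0.116, so δp = 0.457.
Q = p − u − s: δQ = √(δp² + δu² + δs²) = √(0.209 + 0.000841 + 0.000484) = 0.459

0.459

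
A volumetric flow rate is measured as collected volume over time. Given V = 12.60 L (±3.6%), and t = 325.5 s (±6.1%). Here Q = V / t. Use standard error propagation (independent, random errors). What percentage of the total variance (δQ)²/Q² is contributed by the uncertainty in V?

25.8%

(δQ/Q)² = (1·δV/V)² + (-1·δt/t)²
  V term: (1×0.0360)² = 0.00130
  t term: (-1×0.0610)² = 0.00372
Total = 0.00502. Share from V = 0.00130/0.00502 = 0.258.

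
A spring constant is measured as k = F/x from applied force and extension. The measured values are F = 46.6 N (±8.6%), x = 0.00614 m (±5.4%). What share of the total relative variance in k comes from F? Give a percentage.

(δk/k)² = (1·δF/F)² + (-1·δx/x)²
  F term: (1×0.0860)² = 0.00740
  x term: (-1×0.0540)² = 0.00292
Total = 0.0103. Share from F = 0.00740/0.0103 = 0.717.

71.7%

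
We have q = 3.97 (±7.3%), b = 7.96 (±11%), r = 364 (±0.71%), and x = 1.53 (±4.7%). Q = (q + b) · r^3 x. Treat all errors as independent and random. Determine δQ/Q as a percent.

Let u = q + b = 11.9. δu = √(δq² + δb²) = √(0.0840 + 0.767) = 0.922, so δu/u = 0.0773.
Q is then a monomial in u, r, x:
δQ/Q = √((δu/u)² + (3·δr/r)² + (1·δx/x)²) = √(0.00598 + 0.000454 + 0.00221) = 0.0929

9.29%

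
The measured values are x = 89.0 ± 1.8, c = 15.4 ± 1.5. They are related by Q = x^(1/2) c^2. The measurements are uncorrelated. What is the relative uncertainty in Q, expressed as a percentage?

Products/powers → add relative errors in quadrature, weighted by exponent:
  (½·δx/x)² = (0.5×0.0202)² = 0.000102;  (2·δc/c)² = (2×0.0974)² = 0.0379
δQ/Q = √(0.0381) = 0.195

19.5%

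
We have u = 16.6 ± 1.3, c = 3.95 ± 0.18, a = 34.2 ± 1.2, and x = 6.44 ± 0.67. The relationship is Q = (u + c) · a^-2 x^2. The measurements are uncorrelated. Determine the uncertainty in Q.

0.167

Let w = u + c = 20.6. δw = √(δu² + δc²) = √(1.69 + 0.0324) = 1.31, so δw/w = 0.0639.
Q is then a monomial in w, a, x:
δQ/Q = √((δw/w)² + (-2·δa/a)² + (2·δx/x)²) = √(0.00408 + 0.00492 + 0.0433) = 0.229
Q = 0.729, so δQ = 0.229 × 0.729 = 0.167.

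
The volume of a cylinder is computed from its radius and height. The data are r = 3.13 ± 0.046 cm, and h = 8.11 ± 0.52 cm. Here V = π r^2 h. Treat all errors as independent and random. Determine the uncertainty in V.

Relative error in a monomial: (δV/V)² = Σ (nᵢ · δxᵢ/xᵢ)².
  (2·δr/r)² = (2×0.0147)² = 0.000864;  (1·δh/h)² = (1×0.0641)² = 0.00411
δV/V = √(0.00498) = 0.0705
V = 250 cm^3, so δV = 0.0705 × 250 = 17.6 cm^3.

17.6 cm^3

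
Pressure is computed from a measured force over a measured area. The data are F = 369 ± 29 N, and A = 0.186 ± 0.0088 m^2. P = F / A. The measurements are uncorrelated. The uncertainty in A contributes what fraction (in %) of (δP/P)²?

(δP/P)² = (1·δF/F)² + (-1·δA/A)²
  F term: (1×0.0786)² = 0.00618
  A term: (-1×0.0473)² = 0.00224
Total = 0.00841. Share from A = 0.00224/0.00841 = 0.266.

26.6%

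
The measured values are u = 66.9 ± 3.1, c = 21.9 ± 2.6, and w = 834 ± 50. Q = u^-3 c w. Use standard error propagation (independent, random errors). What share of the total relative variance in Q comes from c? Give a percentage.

38.1%

(δQ/Q)² = (-3·δu/u)² + (1·δc/c)² + (1·δw/w)²
  u term: (-3×0.0463)² = 0.0193
  c term: (1×0.119)² = 0.0141
  w term: (1×0.0600)² = 0.00359
Total = 0.0370. Share from c = 0.0141/0.0370 = 0.381.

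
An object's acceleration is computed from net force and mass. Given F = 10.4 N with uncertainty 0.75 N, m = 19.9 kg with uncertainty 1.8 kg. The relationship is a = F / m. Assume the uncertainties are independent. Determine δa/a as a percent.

11.6%

Each factor contributes (exponent × relative error)² to (δa/a)²:
  (1·δF/F)² = (1×0.0721)² = 0.00520;  (-1·δm/m)² = (-1×0.0905)² = 0.00818
δa/a = √(0.0134) = 0.116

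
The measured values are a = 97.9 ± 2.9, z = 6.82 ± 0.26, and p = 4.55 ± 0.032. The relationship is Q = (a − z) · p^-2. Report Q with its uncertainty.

Let u = a − z = 91.1. δu = √(δa² + δz²) = √(8.41 + 0.0676) = 2.91, so δu/u = 0.0320.
Q is then a monomial in u, p:
δQ/Q = √((δu/u)² + (-2·δp/p)²) = √(0.00102 + 0.000198) = 0.0349
Q = 4.40, so δQ = 0.0349 × 4.40 = 0.154.

4.40 ± 0.154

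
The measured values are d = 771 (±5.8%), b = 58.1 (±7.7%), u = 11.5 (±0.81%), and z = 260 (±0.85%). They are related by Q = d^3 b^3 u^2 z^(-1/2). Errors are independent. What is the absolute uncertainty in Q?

Relative error in a monomial: (δQ/Q)² = Σ (nᵢ · δxᵢ/xᵢ)².
  (3·δd/d)² = (3×0.0580)² = 0.0303;  (3·δb/b)² = (3×0.0770)² = 0.0534;  (2·δu/u)² = (2×0.00810)² = 0.000262;  (−½·δz/z)² = (-0.5×0.00850)² = 1.81e-05
δQ/Q = √(0.0839) = 0.290
Q = 7.37e+14, so δQ = 0.290 × 7.37e+14 = 2.14e+14.

2.14e+14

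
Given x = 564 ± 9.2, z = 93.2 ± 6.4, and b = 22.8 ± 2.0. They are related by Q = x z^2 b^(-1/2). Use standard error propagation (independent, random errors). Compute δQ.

1.49e+05

Products/powers → add relative errors in quadrature, weighted by exponent:
  (1·δx/x)² = (1×0.0163)² = 0.000266;  (2·δz/z)² = (2×0.0687)² = 0.0189;  (−½·δb/b)² = (-0.5×0.0877)² = 0.00192
δQ/Q = √(0.0211) = 0.145
Q = 1.03e+06, so δQ = 0.145 × 1.03e+06 = 1.49e+05.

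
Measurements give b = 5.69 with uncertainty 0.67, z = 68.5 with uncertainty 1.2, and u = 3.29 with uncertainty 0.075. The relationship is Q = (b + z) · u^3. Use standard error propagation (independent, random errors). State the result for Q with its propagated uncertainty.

Let w = b + z = 74.2. δw = √(δb² + δz²) = √(0.449 + 1.44) = 1.37, so δw/w = 0.0185.
Q is then a monomial in w, u:
δQ/Q = √((δw/w)² + (3·δu/u)²) = √(0.000343 + 0.00468) = 0.0709
Q = 2640, so δQ = 0.0709 × 2640 = 187.

2640 ± 187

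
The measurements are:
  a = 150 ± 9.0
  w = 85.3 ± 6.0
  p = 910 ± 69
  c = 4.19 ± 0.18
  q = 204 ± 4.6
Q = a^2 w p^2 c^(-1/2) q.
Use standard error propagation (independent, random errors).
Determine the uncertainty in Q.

3.3e+13

Q is a product of powers, so relative uncertainties combine in quadrature:
  (2·δa/a)² = (2×0.0600)² = 0.0144;  (1·δw/w)² = (1×0.0703)² = 0.00495;  (2·δp/p)² = (2×0.0758)² = 0.0230;  (−½·δc/c)² = (-0.5×0.0430)² = 0.000461;  (1·δq/q)² = (1×0.0225)² = 0.000508
δQ/Q = √(0.0433) = 0.208
Q = 1.58e+14, so δQ = 0.208 × 1.58e+14 = 3.3e+13.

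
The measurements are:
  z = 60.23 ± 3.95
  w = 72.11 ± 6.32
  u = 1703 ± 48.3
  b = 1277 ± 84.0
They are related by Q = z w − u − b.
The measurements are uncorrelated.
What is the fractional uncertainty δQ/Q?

Let p = z·w = 4343. δp/p = √((1·δz/z)² + (1·δw/w)²) = √(0.00430 + 0.00768) = 0.109, so δp = 475.
Q = p − u − b: δQ = √(δp² + δu² + δb²) = √(2.26e+05 + 2330 + 7060) = 485
Q = 1363, so δQ/Q = 485/1363 = 0.356.

0.356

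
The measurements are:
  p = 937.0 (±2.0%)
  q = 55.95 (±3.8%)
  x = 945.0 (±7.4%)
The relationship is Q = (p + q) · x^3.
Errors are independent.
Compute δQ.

1.87e+11

Let u = p + q = 993.0. δu = √(δp² + δq²) = √(351 + 4.52) = 18.9, so δu/u = 0.0190.
Q is then a monomial in u, x:
δQ/Q = √((δu/u)² + (3·δx/x)²) = √(0.000361 + 0.0493) = 0.223
Q = 8.38e+11, so δQ = 0.223 × 8.38e+11 = 1.87e+11.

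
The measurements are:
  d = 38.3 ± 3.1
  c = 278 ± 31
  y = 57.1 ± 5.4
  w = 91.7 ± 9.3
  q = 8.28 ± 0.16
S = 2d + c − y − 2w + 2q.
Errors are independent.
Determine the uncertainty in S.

S is a linear combination, so absolute uncertainties add in quadrature:
  (2·δd)² = 38.4;  (δc)² = 961;  (δy)² = 29.2;  (2·δw)² = 346;  (2·δq)² = 0.102
δS = √(1370) = 37.1

37.1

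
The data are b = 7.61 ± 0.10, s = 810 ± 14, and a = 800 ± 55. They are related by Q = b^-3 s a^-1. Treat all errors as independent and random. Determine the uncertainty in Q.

Products/powers → add relative errors in quadrature, weighted by exponent:
  (-3·δb/b)² = (-3×0.0131)² = 0.00155;  (1·δs/s)² = (1×0.0173)² = 0.000299;  (-1·δa/a)² = (-1×0.0688)² = 0.00473
δQ/Q = √(0.00658) = 0.0811
Q = 0.00230, so δQ = 0.0811 × 0.00230 = 0.000186.

0.000186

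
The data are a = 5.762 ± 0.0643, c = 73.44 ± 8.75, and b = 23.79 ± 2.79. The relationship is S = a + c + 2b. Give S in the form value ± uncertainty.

126.8 ± 10.4

Sums and differences: (δS)² = Σ (cᵢ δxᵢ)².
  (δa)² = 0.00413;  (δc)² = 76.6;  (2·δb)² = 31.1
δS = √(108) = 10.4
S = 126.8.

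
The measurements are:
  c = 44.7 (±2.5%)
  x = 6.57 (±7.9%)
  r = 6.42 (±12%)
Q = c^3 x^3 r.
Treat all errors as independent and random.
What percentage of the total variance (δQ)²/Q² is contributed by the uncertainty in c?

7.38%

(δQ/Q)² = (3·δc/c)² + (3·δx/x)² + (1·δr/r)²
  c term: (3×0.0250)² = 0.00563
  x term: (3×0.0790)² = 0.0562
  r term: (1×0.120)² = 0.0144
Total = 0.0762. Share from c = 0.00563/0.0762 = 0.0738.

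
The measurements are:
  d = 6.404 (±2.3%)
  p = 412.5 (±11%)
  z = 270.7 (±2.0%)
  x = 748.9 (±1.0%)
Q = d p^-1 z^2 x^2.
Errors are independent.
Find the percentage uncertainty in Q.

Products/powers → add relative errors in quadrature, weighted by exponent:
  (1·δd/d)² = (1×0.0230)² = 0.000529;  (-1·δp/p)² = (-1×0.110)² = 0.0121;  (2·δz/z)² = (2×0.0200)² = 0.00160;  (2·δx/x)² = (2×0.0100)² = 0.000400
δQ/Q = √(0.0146) = 0.121

12.1%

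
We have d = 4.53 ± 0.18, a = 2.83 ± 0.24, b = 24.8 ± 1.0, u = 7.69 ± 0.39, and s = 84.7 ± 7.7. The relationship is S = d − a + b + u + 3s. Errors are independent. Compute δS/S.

S is a linear combination, so absolute uncertainties add in quadrature:
  (δd)² = 0.0324;  (δa)² = 0.0576;  (δb)² = 1.00;  (δu)² = 0.152;  (3·δs)² = 534
δS = √(535) = 23.1
S = 288, so δS/S = 23.1/288 = 0.0802.

0.0802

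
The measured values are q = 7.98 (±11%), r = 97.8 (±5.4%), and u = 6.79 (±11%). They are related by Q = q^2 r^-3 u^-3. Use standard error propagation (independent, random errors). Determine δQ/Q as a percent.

42.8%

Q is a product of powers, so relative uncertainties combine in quadrature:
  (2·δq/q)² = (2×0.110)² = 0.0484;  (-3·δr/r)² = (-3×0.0540)² = 0.0262;  (-3·δu/u)² = (-3×0.110)² = 0.109
δQ/Q = √(0.184) = 0.428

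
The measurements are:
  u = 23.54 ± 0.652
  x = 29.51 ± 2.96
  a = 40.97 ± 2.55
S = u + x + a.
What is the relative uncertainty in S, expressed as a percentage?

4.21%

S is a linear combination, so absolute uncertainties add in quadrature:
  (δu)² = 0.425;  (δx)² = 8.76;  (δa)² = 6.50
δS = √(15.7) = 3.96
S = 94.02, so δS/S = 3.96/94.02 = 0.0421.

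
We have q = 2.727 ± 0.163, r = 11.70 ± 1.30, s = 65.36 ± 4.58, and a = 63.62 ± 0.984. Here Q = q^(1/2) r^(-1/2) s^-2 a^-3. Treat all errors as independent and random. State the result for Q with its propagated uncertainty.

(4.389 ± 0.705) × 10^-10

Since Q is a product/quotient, work with relative uncertainties:
  (½·δq/q)² = (0.5×0.0598)² = 0.000893;  (−½·δr/r)² = (-0.5×0.111)² = 0.00309;  (-2·δs/s)² = (-2×0.0701)² = 0.0196;  (-3·δa/a)² = (-3×0.0155)² = 0.00215
δQ/Q = √(0.0258) = 0.161
Q = 4.389e-10, so δQ = 0.161 × 4.389e-10 = 7.05e-11.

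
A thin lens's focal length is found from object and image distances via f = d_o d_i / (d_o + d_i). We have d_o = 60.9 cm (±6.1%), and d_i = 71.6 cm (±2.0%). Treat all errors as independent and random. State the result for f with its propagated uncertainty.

∂f/∂d_o = (d_i/(d_o+d_i))² = 0.292;  ∂f/∂d_i = (d_o/(d_o+d_i))² = 0.211
δf = √((∂f/∂d_o · δd_o)² + (∂f/∂d_i · δd_i)²) = √(1.18 + 0.0915) = 1.13 cm
f = 32.9 cm.

32.9 ± 1.13 cm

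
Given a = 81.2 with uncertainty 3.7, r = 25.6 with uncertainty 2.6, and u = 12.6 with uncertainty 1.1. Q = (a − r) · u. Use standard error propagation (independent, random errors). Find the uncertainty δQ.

Let w = a − r = 55.6. δw = √(δa² + δr²) = √(13.7 + 6.76) = 4.52, so δw/w = 0.0813.
Q is then a monomial in w, u:
δQ/Q = √((δw/w)² + (1·δu/u)²) = √(0.00662 + 0.00762) = 0.119
Q = 701, so δQ = 0.119 × 701 = 83.6.

83.6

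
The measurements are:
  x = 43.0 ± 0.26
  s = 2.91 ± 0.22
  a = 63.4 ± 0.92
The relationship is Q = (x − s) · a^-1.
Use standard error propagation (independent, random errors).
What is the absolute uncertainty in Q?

Let u = x − s = 40.1. δu = √(δx² + δs²) = √(0.0676 + 0.0484) = 0.341, so δu/u = 0.00850.
Q is then a monomial in u, a:
δQ/Q = √((δu/u)² + (-1·δa/a)²) = √(7.22e-05 + 0.000211) = 0.0168
Q = 0.632, so δQ = 0.0168 × 0.632 = 0.0106.

0.0106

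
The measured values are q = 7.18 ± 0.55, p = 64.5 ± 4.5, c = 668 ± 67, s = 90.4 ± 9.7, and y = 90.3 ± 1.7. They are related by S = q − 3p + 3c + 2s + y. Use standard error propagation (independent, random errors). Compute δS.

Absolute uncertainties add in quadrature for a linear combination:
  (δq)² = 0.303;  (3·δp)² = 182;  (3·δc)² = 40400;  (2·δs)² = 376;  (δy)² = 2.89
δS = √(41000) = 202

202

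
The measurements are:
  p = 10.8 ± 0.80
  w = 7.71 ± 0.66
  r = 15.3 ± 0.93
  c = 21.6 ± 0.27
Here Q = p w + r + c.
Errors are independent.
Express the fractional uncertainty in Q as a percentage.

Let h = p·w = 83.3. δh/h = √((1·δp/p)² + (1·δw/w)²) = √(0.00549 + 0.00733) = 0.113, so δh = 9.43.
Q = h + r + c: δQ = √(δh² + δr² + δc²) = √(88.9 + 0.865 + 0.0729) = 9.48
Q = 120, so δQ/Q = 9.48/120 = 0.0789.

7.89%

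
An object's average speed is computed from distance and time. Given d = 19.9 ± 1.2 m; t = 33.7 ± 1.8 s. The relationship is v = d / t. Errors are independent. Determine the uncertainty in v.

Relative error in a monomial: (δv/v)² = Σ (nᵢ · δxᵢ/xᵢ)².
  (1·δd/d)² = (1×0.0603)² = 0.00364;  (-1·δt/t)² = (-1×0.0534)² = 0.00285
δv/v = √(0.00649) = 0.0806
v = 0.591 m/s, so δv = 0.0806 × 0.591 = 0.0476 m/s.

0.0476 m/s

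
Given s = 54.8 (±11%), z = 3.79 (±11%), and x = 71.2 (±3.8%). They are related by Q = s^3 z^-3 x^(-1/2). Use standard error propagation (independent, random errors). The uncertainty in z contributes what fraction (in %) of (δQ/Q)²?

(δQ/Q)² = (3·δs/s)² + (-3·δz/z)² + (−½·δx/x)²
  s term: (3×0.110)² = 0.109
  z term: (-3×0.110)² = 0.109
  x term: (-0.5×0.0380)² = 0.000361
Total = 0.218. Share from z = 0.109/0.218 = 0.499.

49.9%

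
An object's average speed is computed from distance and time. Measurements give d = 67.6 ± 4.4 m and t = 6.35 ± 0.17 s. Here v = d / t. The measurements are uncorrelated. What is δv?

0.749 m/s

Each factor contributes (exponent × relative error)² to (δv/v)²:
  (1·δd/d)² = (1×0.0651)² = 0.00424;  (-1·δt/t)² = (-1×0.0268)² = 0.000717
δv/v = √(0.00495) = 0.0704
v = 10.6 m/s, so δv = 0.0704 × 10.6 = 0.749 m/s.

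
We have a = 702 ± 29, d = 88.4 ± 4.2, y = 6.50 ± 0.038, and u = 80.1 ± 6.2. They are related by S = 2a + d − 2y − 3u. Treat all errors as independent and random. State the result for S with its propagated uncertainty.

1240 ± 61.1

S is a linear combination, so absolute uncertainties add in quadrature:
  (2·δa)² = 3360;  (δd)² = 17.6;  (2·δy)² = 0.00578;  (3·δu)² = 346
δS = √(3730) = 61.1
S = 1240.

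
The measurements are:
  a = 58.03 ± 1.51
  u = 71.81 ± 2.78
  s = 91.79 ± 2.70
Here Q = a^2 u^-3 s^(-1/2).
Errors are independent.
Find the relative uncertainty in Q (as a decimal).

0.128

Products/powers → add relative errors in quadrature, weighted by exponent:
  (2·δa/a)² = (2×0.0260)² = 0.00271;  (-3·δu/u)² = (-3×0.0387)² = 0.0135;  (−½·δs/s)² = (-0.5×0.0294)² = 0.000216
δQ/Q = √(0.0164) = 0.128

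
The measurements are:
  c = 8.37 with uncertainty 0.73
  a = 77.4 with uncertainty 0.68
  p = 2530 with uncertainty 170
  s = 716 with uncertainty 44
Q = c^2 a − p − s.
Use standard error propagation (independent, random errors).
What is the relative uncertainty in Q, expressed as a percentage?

44.3%

Let w = c^2·a = 5420. δw/w = √((2·δc/c)² + (1·δa/a)²) = √(0.0304 + 7.72e-05) = 0.175, so δw = 947.
Q = w − p − s: δQ = √(δw² + δp² + δs²) = √(8.97e+05 + 28900 + 1940) = 963
Q = 2180, so δQ/Q = 963/2180 = 0.443.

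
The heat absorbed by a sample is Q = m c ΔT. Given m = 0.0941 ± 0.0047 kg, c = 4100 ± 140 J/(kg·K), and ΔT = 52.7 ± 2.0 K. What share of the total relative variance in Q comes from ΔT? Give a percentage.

(δQ/Q)² = (1·δm/m)² + (1·δc/c)² + (1·δΔT/ΔT)²
  m term: (1×0.0499)² = 0.00249
  c term: (1×0.0341)² = 0.00117
  ΔT term: (1×0.0380)² = 0.00144
Total = 0.00510. Share from ΔT = 0.00144/0.00510 = 0.282.

28.2%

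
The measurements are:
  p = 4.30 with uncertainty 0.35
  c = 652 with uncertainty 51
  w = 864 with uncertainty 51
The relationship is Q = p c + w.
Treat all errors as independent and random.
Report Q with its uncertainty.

3670 ± 321

Let h = p·c = 2800. δh/h = √((1·δp/p)² + (1·δc/c)²) = √(0.00663 + 0.00612) = 0.113, so δh = 316.
Q = h + w: δQ = √(δh² + δw²) = √(1e+05 + 2600) = 321
Q = 3670.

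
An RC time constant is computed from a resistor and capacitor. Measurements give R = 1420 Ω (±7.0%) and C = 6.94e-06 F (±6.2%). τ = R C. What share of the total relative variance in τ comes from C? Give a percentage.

(δτ/τ)² = (1·δR/R)² + (1·δC/C)²
  R term: (1×0.0700)² = 0.00490
  C term: (1×0.0620)² = 0.00384
Total = 0.00874. Share from C = 0.00384/0.00874 = 0.440.

44.0%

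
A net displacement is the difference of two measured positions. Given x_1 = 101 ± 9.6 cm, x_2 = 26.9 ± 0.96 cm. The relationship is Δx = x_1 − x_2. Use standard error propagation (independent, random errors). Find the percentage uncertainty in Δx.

Absolute uncertainties add in quadrature for a linear combination:
  (δx_1)² = 92.2;  (δx_2)² = 0.922
δΔx = √(93.1) = 9.65 cm
Δx = 74.1 cm, so δΔx/Δx = 9.65/74.1 = 0.130.

13.0%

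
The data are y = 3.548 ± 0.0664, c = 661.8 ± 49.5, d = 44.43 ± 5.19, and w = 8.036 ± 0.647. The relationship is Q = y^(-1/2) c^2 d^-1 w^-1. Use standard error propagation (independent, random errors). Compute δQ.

Relative error in a monomial: (δQ/Q)² = Σ (nᵢ · δxᵢ/xᵢ)².
  (−½·δy/y)² = (-0.5×0.0187)² = 8.76e-05;  (2·δc/c)² = (2×0.0748)² = 0.0224;  (-1·δd/d)² = (-1×0.117)² = 0.0136;  (-1·δw/w)² = (-1×0.0805)² = 0.00648
δQ/Q = √(0.0426) = 0.206
Q = 651.2, so δQ = 0.206 × 651.2 = 134.

134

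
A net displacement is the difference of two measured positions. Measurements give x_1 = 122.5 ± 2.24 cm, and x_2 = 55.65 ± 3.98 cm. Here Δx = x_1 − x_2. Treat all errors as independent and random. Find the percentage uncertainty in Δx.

Absolute uncertainties add in quadrature for a linear combination:
  (δx_1)² = 5.02;  (δx_2)² = 15.8
δΔx = √(20.9) = 4.57 cm
Δx = 66.85 cm, so δΔx/Δx = 4.57/66.85 = 0.0683.

6.83%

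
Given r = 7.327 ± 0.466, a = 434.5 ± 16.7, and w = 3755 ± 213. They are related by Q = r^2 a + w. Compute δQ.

Let p = r^2·a = 23330. δp/p = √((2·δr/r)² + (1·δa/a)²) = √(0.0162 + 0.00148) = 0.133, so δp = 3100.
Q = p + w: δQ = √(δp² + δw²) = √(9.61e+06 + 45400) = 3110

3110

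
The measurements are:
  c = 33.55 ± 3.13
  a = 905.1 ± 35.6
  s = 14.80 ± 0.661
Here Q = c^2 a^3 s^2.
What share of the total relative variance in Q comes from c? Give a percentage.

61.4%

(δQ/Q)² = (2·δc/c)² + (3·δa/a)² + (2·δs/s)²
  c term: (2×0.0933)² = 0.0348
  a term: (3×0.0393)² = 0.0139
  s term: (2×0.0447)² = 0.00798
Total = 0.0567. Share from c = 0.0348/0.0567 = 0.614.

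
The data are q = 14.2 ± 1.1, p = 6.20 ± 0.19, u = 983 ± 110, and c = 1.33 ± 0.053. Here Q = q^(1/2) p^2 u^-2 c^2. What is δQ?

Q is a product of powers, so relative uncertainties combine in quadrature:
  (½·δq/q)² = (0.5×0.0775)² = 0.00150;  (2·δp/p)² = (2×0.0306)² = 0.00376;  (-2·δu/u)² = (-2×0.112)² = 0.0501;  (2·δc/c)² = (2×0.0398)² = 0.00635
δQ/Q = √(0.0617) = 0.248
Q = 0.000265, so δQ = 0.248 × 0.000265 = 6.59e-05.

6.59e-05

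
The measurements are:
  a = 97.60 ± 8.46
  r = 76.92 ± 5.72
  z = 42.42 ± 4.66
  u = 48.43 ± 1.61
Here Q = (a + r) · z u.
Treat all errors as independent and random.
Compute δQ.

Let w = a + r = 174.5. δw = √(δa² + δr²) = √(71.6 + 32.7) = 10.2, so δw/w = 0.0585.
Q is then a monomial in w, z, u:
δQ/Q = √((δw/w)² + (1·δz/z)² + (1·δu/u)²) = √(0.00342 + 0.0121 + 0.00111) = 0.129
Q = 358500, so δQ = 0.129 × 358500 = 46200.

46200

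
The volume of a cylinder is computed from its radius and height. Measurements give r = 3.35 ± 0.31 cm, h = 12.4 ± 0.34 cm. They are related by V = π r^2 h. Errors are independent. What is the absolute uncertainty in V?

81.8 cm^3

Relative error in a monomial: (δV/V)² = Σ (nᵢ · δxᵢ/xᵢ)².
  (2·δr/r)² = (2×0.0925)² = 0.0343;  (1·δh/h)² = (1×0.0274)² = 0.000752
δV/V = √(0.0350) = 0.187
V = 437 cm^3, so δV = 0.187 × 437 = 81.8 cm^3.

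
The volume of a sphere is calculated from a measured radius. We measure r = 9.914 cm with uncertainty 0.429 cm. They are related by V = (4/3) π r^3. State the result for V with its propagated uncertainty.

Each factor contributes (exponent × relative error)² to (δV/V)²:
  (3·δr/r)² = (3×0.0433)² = 0.0169
δV/V = √(0.0169) = 0.130
V = 4082 cm^3, so δV = 0.130 × 4082 = 530 cm^3.

4082 ± 530 cm^3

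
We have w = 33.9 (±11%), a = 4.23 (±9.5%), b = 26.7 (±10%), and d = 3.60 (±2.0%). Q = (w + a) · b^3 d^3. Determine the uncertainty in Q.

1.09e+07

Let u = w + a = 38.1. δu = √(δw² + δa²) = √(13.9 + 0.161) = 3.75, so δu/u = 0.0984.
Q is then a monomial in u, b, d:
δQ/Q = √((δu/u)² + (3·δb/b)² + (3·δd/d)²) = √(0.00968 + 0.0900 + 0.00360) = 0.321
Q = 3.39e+07, so δQ = 0.321 × 3.39e+07 = 1.09e+07.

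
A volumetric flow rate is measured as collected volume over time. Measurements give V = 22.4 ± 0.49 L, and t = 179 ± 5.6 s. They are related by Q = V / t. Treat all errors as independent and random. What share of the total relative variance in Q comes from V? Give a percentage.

32.8%

(δQ/Q)² = (1·δV/V)² + (-1·δt/t)²
  V term: (1×0.0219)² = 0.000479
  t term: (-1×0.0313)² = 0.000979
Total = 0.00146. Share from V = 0.000479/0.00146 = 0.328.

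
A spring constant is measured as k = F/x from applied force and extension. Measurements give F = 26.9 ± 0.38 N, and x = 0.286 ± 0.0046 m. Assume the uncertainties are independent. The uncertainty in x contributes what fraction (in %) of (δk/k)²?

56.5%

(δk/k)² = (1·δF/F)² + (-1·δx/x)²
  F term: (1×0.0141)² = 0.000200
  x term: (-1×0.0161)² = 0.000259
Total = 0.000458. Share from x = 0.000259/0.000458 = 0.565.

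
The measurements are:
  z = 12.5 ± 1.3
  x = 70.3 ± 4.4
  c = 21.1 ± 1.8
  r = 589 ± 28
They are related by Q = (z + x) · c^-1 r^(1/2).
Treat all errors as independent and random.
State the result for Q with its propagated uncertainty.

Let u = z + x = 82.8. δu = √(δz² + δx²) = √(1.69 + 19.4) = 4.59, so δu/u = 0.0554.
Q is then a monomial in u, c, r:
δQ/Q = √((δu/u)² + (-1·δc/c)² + (½·δr/r)²) = √(0.00307 + 0.00728 + 0.000565) = 0.104
Q = 95.2, so δQ = 0.104 × 95.2 = 9.95.

95.2 ± 9.95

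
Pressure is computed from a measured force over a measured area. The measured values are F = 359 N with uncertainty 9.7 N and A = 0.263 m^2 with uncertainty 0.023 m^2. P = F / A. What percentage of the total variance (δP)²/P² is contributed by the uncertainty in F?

8.71%

(δP/P)² = (1·δF/F)² + (-1·δA/A)²
  F term: (1×0.0270)² = 0.000730
  A term: (-1×0.0875)² = 0.00765
Total = 0.00838. Share from F = 0.000730/0.00838 = 0.0871.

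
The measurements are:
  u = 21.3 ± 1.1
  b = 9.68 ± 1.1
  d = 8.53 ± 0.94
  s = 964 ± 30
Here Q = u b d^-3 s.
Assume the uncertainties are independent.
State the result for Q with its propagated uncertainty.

Since Q is a product/quotient, work with relative uncertainties:
  (1·δu/u)² = (1×0.0516)² = 0.00267;  (1·δb/b)² = (1×0.114)² = 0.0129;  (-3·δd/d)² = (-3×0.110)² = 0.109;  (1·δs/s)² = (1×0.0311)² = 0.000968
δQ/Q = √(0.126) = 0.355
Q = 320, so δQ = 0.355 × 320 = 114.

320 ± 114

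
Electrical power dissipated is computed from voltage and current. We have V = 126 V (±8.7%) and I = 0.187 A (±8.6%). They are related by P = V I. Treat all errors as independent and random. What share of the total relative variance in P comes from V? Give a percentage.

50.6%

(δP/P)² = (1·δV/V)² + (1·δI/I)²
  V term: (1×0.0870)² = 0.00757
  I term: (1×0.0860)² = 0.00740
Total = 0.0150. Share from V = 0.00757/0.0150 = 0.506.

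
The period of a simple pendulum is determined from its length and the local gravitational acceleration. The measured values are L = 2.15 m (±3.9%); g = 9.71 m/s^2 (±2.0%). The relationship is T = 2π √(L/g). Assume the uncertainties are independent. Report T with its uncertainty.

For a monomial T ∝ L^(1/2), g^(-1/2), fractional errors add in quadrature:
  (½·δL/L)² = (0.5×0.0390)² = 0.000380;  (−½·δg/g)² = (-0.5×0.0200)² = 0.000100
δT/T = √(0.000480) = 0.0219
T = 2.96 s, so δT = 0.0219 × 2.96 = 0.0648 s.

2.96 ± 0.0648 s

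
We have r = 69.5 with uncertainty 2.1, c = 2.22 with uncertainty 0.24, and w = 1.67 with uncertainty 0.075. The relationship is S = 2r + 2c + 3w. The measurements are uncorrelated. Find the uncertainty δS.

Absolute uncertainties add in quadrature for a linear combination:
  (2·δr)² = 17.6;  (2·δc)² = 0.230;  (3·δw)² = 0.0506
δS = √(17.9) = 4.23

4.23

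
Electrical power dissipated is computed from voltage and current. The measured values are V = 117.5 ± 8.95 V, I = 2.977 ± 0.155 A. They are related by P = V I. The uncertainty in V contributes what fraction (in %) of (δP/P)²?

(δP/P)² = (1·δV/V)² + (1·δI/I)²
  V term: (1×0.0762)² = 0.00580
  I term: (1×0.0521)² = 0.00271
Total = 0.00851. Share from V = 0.00580/0.00851 = 0.682.

68.2%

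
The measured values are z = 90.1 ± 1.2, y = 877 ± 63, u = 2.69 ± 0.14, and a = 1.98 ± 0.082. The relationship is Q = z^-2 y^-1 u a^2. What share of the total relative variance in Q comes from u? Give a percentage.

(δQ/Q)² = (-2·δz/z)² + (-1·δy/y)² + (1·δu/u)² + (2·δa/a)²
  z term: (-2×0.0133)² = 0.000710
  y term: (-1×0.0718)² = 0.00516
  u term: (1×0.0520)² = 0.00271
  a term: (2×0.0414)² = 0.00686
Total = 0.0154. Share from u = 0.00271/0.0154 = 0.175.

17.5%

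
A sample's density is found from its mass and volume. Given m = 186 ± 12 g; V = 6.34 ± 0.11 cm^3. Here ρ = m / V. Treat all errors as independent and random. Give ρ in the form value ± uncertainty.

Products/powers → add relative errors in quadrature, weighted by exponent:
  (1·δm/m)² = (1×0.0645)² = 0.00416;  (-1·δV/V)² = (-1×0.0174)² = 0.000301
δρ/ρ = √(0.00446) = 0.0668
ρ = 29.3 g/cm^3, so δρ = 0.0668 × 29.3 = 1.96 g/cm^3.

29.3 ± 1.96 g/cm^3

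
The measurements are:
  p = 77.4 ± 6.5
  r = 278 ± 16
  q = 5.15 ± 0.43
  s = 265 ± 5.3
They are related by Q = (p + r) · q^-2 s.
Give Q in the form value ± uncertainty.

Let u = p + r = 355. δu = √(δp² + δr²) = √(42.2 + 256) = 17.3, so δu/u = 0.0486.
Q is then a monomial in u, q, s:
δQ/Q = √((δu/u)² + (-2·δq/q)² + (1·δs/s)²) = √(0.00236 + 0.0279 + 0.000400) = 0.175
Q = 3550, so δQ = 0.175 × 3550 = 622.

3550 ± 622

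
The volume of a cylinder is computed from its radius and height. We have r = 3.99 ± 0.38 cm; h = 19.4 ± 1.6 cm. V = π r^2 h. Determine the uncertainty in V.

For a monomial V ∝ r^2, h, fractional errors add in quadrature:
  (2·δr/r)² = (2×0.0952)² = 0.0363;  (1·δh/h)² = (1×0.0825)² = 0.00680
δV/V = √(0.0431) = 0.208
V = 970 cm^3, so δV = 0.208 × 970 = 201 cm^3.

201 cm^3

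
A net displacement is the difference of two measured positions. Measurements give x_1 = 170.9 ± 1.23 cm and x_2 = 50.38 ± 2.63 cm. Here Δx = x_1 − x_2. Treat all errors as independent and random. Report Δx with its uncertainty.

Absolute uncertainties add in quadrature for a linear combination:
  (δx_1)² = 1.51;  (δx_2)² = 6.92
δΔx = √(8.43) = 2.90 cm
Δx = 120.5 cm.

120.5 ± 2.90 cm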